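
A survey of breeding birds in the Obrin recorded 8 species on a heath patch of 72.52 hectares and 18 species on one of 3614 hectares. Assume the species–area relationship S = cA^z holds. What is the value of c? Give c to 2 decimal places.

3.29

z = ln(S₂/S₁) / ln(A₂/A₁) = ln(18/8) / ln(3614/72.52) = 0.8109 / 3.9087 = 0.2075
c = S₁ / A₁^z = 8 / 72.52^0.2075 = 8 / 2.432 = 3.289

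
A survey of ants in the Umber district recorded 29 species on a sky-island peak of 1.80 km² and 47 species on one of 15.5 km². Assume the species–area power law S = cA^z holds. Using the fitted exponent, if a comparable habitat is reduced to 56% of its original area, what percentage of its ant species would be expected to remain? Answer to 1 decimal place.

87.8%

z = ln(47/29) / ln(15.5/1.8) = 0.4829 / 2.1531 = 0.2243
S_new/S_old = (A_new/A_old)^z = 0.56^0.2243 = exp(0.2243 × -0.5798) = 0.8781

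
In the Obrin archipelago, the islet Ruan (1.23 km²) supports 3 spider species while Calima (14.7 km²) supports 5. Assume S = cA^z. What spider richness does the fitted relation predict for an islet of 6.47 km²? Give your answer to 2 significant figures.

z = ln(5/3) / ln(14.7/1.23) = 0.5108 / 2.4808 = 0.2059
c = 3 / 1.23^0.2059 = 3 / 1.044 = 2.875
S₃ = 2.875 × 6.47^0.2059 = 2.875 × 1.469 ≈ 4.223

4.2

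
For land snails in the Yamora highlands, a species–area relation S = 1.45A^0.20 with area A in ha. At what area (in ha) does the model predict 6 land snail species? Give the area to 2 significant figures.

1200 ha

6 = 1.45 × A^0.2  ⇒  A^0.2 = 6/1.45 = 4.138
ln A = ln(4.138) / 0.2 = 1.4202 / 0.2 = 7.1010
A = e^7.1010 ≈ 1213 ha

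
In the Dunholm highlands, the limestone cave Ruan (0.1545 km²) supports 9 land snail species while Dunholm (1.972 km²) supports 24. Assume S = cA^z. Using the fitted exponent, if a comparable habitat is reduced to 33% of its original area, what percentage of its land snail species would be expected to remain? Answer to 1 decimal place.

65.2%

z = ln(24/9) / ln(1.972/0.1545) = 0.9808 / 2.5466 = 0.3852
S_new/S_old = (A_new/A_old)^z = 0.33^0.3852 = exp(0.3852 × -1.1087) = 0.6525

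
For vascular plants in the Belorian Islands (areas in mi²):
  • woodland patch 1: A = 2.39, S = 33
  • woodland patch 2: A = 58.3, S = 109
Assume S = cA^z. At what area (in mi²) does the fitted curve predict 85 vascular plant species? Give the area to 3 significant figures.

z = ln(109/33) / ln(58.3/2.39) = 1.1948 / 3.1943 = 0.3741
c = 33 / 2.39^0.3741 = 33 / 1.385 = 23.82
A = (85/23.82)^(1/0.3741) ⇒ ln A = ln(3.568)/0.3741 = 3.4007
A = e^3.4007 ≈ 29.99 mi²

30.0 mi²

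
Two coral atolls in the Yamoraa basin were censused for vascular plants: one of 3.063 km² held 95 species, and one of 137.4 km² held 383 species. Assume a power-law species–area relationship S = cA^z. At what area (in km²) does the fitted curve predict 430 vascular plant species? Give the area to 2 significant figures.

z = ln(383/95) / ln(137.4/3.063) = 1.3942 / 3.8035 = 0.3665
c = 95 / 3.063^0.3665 = 95 / 1.507 = 63.03
A = (430/63.03)^(1/0.3665) ⇒ ln A = ln(6.822)/0.3665 = 5.2387
A = e^5.2387 ≈ 188.4 km²

190 km²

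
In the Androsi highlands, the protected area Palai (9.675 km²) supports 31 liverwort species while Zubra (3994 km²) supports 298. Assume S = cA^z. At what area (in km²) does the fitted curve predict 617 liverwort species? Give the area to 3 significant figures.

z = ln(298/31) / ln(3994/9.675) = 2.2631 / 6.0230 = 0.3757
c = 31 / 9.675^0.3757 = 31 / 2.346 = 13.21
A = (617/13.21)^(1/0.3757) ⇒ ln A = ln(46.7)/0.3757 = 10.2294
A = e^10.2294 ≈ 27707 km²

27700 km²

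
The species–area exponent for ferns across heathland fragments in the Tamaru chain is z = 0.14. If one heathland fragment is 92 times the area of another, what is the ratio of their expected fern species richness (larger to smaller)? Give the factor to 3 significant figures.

S₂/S₁ = (A₂/A₁)^z = 92^0.14
ln(S₂/S₁) = 0.14 × ln 92 = 0.14 × 4.5218 = 0.6331
S₂/S₁ = e^0.6331 ≈ 1.883

1.88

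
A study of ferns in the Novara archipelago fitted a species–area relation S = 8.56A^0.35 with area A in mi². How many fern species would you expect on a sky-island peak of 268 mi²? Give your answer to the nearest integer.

S = 8.56 × 268^0.35 = 8.56 × 7.077 ≈ 60.58

61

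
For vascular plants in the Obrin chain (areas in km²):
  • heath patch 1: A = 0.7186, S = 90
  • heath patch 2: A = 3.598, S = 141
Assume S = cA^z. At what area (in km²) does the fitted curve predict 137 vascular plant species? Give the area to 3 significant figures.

3.25 km²

z = ln(141/90) / ln(3.598/0.7186) = 0.4490 / 1.6108 = 0.2787
c = 90 / 0.7186^0.2787 = 90 / 0.912 = 98.68
A = (137/98.68)^(1/0.2787) ⇒ ln A = ln(1.388)/0.2787 = 1.1771
A = e^1.1771 ≈ 3.245 km²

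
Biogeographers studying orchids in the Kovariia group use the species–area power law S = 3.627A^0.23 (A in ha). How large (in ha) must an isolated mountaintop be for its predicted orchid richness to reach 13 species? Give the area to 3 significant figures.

257 ha

13 = 3.627 × A^0.23  ⇒  A^0.23 = 13/3.627 = 3.584
ln A = ln(3.584) / 0.23 = 1.2765 / 0.23 = 5.5502
A = e^5.5502 ≈ 257.3 ha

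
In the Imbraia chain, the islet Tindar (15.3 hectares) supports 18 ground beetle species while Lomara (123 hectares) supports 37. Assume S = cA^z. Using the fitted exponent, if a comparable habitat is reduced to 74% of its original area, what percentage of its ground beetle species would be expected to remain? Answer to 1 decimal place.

z = ln(37/18) / ln(123/15.3) = 0.7205 / 2.0843 = 0.3457
S_new/S_old = (A_new/A_old)^z = 0.74^0.3457 = exp(0.3457 × -0.3011) = 0.9011

90.1%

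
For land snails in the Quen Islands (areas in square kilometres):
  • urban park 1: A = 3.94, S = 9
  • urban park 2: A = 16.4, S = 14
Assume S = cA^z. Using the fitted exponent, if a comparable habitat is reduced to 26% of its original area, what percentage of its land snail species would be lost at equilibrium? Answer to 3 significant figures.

34.1%

z = ln(14/9) / ln(16.4/3.94) = 0.4418 / 1.4261 = 0.3098
S_new/S_old = (A_new/A_old)^z = 0.26^0.3098 = exp(0.3098 × -1.3471) = 0.6588
Fraction lost = 1 − 0.6588 = 0.3412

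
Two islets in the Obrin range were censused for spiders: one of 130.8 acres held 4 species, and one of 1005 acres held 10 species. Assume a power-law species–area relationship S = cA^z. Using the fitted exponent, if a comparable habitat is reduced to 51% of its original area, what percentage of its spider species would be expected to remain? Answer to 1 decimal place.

73.9%

z = ln(10/4) / ln(1005/130.8) = 0.9163 / 2.0391 = 0.4494
S_new/S_old = (A_new/A_old)^z = 0.51^0.4494 = exp(0.4494 × -0.6733) = 0.7389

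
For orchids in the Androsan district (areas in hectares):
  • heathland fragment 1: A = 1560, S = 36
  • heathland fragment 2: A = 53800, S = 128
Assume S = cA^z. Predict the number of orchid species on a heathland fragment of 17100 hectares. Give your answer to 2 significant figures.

z = ln(128/36) / ln(53800/1560) = 1.2685 / 3.5406 = 0.3583
c = 36 / 1560^0.3583 = 36 / 13.93 = 2.584
S₃ = 2.584 × 17100^0.3583 = 2.584 × 32.85 ≈ 84.89

85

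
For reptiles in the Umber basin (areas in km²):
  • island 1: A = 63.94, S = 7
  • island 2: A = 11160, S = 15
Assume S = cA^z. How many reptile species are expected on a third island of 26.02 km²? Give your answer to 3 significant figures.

6.13

z = ln(15/7) / ln(11160/63.94) = 0.7621 / 5.1621 = 0.1476
c = 7 / 63.94^0.1476 = 7 / 1.848 = 3.789
S₃ = 3.789 × 26.02^0.1476 = 3.789 × 1.618 ≈ 6.13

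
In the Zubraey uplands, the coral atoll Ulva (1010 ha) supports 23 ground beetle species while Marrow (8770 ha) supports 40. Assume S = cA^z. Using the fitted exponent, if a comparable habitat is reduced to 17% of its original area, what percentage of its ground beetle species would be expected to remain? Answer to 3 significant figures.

63.5%

z = ln(40/23) / ln(8770/1010) = 0.5534 / 2.1614 = 0.2560
S_new/S_old = (A_new/A_old)^z = 0.17^0.2560 = exp(0.2560 × -1.7720) = 0.6353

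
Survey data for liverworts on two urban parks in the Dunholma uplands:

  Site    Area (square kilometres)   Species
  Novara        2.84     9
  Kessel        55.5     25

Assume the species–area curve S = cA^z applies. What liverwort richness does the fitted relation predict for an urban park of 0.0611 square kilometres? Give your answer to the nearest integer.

2

z = ln(25/9) / ln(55.5/2.84) = 1.0217 / 2.9726 = 0.3437
c = 9 / 2.84^0.3437 = 9 / 1.432 = 6.287
S₃ = 6.287 × 0.0611^0.3437 = 6.287 × 0.3826 ≈ 2.406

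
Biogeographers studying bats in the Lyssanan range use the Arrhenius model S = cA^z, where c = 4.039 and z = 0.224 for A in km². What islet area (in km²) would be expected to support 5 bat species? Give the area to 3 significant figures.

2.59 km²

5 = 4.039 × A^0.224  ⇒  A^0.224 = 5/4.039 = 1.238
ln A = ln(1.238) / 0.224 = 0.2134 / 0.224 = 0.9529
A = e^0.9529 ≈ 2.593 km²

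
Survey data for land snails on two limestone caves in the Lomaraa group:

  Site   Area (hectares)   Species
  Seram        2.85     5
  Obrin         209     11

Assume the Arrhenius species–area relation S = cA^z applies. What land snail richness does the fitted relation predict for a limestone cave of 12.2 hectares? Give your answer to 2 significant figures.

z = ln(11/5) / ln(209/2.85) = 0.7885 / 4.2950 = 0.1836
c = 5 / 2.85^0.1836 = 5 / 1.212 = 4.125
S₃ = 4.125 × 12.2^0.1836 = 4.125 × 1.583 ≈ 6.53

6.5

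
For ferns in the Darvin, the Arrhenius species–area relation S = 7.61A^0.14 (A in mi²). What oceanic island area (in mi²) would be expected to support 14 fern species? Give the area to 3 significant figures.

77.8 mi²

14 = 7.61 × A^0.14  ⇒  A^0.14 = 14/7.61 = 1.84
ln A = ln(1.84) / 0.14 = 0.6096 / 0.14 = 4.3542
A = e^4.3542 ≈ 77.81 mi²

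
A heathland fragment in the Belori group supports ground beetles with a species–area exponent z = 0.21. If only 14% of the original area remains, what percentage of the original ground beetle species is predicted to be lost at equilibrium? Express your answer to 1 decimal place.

S_new/S_old = (A_new/A_old)^z = 0.14^0.21
= exp(0.21 × ln 0.14) = exp(0.21 × -1.9661) = exp(-0.4129) ≈ 0.6617
Fraction lost = 1 − 0.6617 = 0.3383

33.8%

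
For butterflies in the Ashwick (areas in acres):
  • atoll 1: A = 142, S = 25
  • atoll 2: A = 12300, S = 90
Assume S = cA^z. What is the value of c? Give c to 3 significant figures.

6.03

z = ln(S₂/S₁) / ln(A₂/A₁) = ln(90/25) / ln(12300/142) = 1.2809 / 4.4615 = 0.2871
c = S₁ / A₁^z = 25 / 142^0.2871 = 25 / 4.149 = 6.026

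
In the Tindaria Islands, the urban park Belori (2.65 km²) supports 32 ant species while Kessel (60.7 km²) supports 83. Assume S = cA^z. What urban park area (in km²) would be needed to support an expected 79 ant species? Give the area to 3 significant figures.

51.6 km²

z = ln(83/32) / ln(60.7/2.65) = 0.9531 / 3.1314 = 0.3044
c = 32 / 2.65^0.3044 = 32 / 1.345 = 23.79
A = (79/23.79)^(1/0.3044) ⇒ ln A = ln(3.321)/0.3044 = 3.9437
A = e^3.9437 ≈ 51.61 km²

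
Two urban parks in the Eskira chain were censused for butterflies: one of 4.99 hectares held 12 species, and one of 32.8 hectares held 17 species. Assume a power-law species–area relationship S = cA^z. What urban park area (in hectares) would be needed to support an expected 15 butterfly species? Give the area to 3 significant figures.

16.7 hectares

z = ln(17/12) / ln(32.8/4.99) = 0.3483 / 1.8830 = 0.1850
c = 12 / 4.99^0.1850 = 12 / 1.346 = 8.914
A = (15/8.914)^(1/0.1850) ⇒ ln A = ln(1.683)/0.1850 = 2.8138
A = e^2.8138 ≈ 16.67 hectares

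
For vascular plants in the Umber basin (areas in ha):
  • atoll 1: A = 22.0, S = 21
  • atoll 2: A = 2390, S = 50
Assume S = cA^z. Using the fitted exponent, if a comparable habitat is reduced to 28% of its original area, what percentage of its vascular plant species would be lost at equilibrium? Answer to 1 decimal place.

z = ln(50/21) / ln(2390/22) = 0.8675 / 4.6880 = 0.1850
S_new/S_old = (A_new/A_old)^z = 0.28^0.1850 = exp(0.1850 × -1.2730) = 0.7901
Fraction lost = 1 − 0.7901 = 0.2099

21.0%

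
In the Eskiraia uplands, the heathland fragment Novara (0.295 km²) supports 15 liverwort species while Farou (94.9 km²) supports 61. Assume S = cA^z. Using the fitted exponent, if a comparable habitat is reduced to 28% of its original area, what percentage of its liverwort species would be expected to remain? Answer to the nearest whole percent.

z = ln(61/15) / ln(94.9/0.295) = 1.4028 / 5.7736 = 0.2430
S_new/S_old = (A_new/A_old)^z = 0.28^0.2430 = exp(0.2430 × -1.2730) = 0.734

73%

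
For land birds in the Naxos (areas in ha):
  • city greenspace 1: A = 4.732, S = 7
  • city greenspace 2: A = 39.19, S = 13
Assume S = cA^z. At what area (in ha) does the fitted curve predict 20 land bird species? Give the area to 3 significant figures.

z = ln(13/7) / ln(39.19/4.732) = 0.6190 / 2.1141 = 0.2928
c = 7 / 4.732^0.2928 = 7 / 1.576 = 4.441
A = (20/4.441)^(1/0.2928) ⇒ ln A = ln(4.504)/0.2928 = 5.1396
A = e^5.1396 ≈ 170.6 ha

171 ha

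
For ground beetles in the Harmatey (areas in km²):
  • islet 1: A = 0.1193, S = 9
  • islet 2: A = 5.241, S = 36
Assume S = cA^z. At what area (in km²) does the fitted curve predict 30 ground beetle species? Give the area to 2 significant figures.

z = ln(36/9) / ln(5.241/0.1193) = 1.3863 / 3.7826 = 0.3665
c = 9 / 0.1193^0.3665 = 9 / 0.4588 = 19.62
A = (30/19.62)^(1/0.3665) ⇒ ln A = ln(1.529)/0.3665 = 1.1590
A = e^1.1590 ≈ 3.187 km²

3.2 km²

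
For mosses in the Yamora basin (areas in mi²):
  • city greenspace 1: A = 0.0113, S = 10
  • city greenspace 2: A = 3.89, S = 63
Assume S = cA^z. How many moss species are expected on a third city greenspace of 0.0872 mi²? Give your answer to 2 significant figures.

19

z = ln(63/10) / ln(3.89/0.0113) = 1.8405 / 5.8414 = 0.3151
c = 10 / 0.0113^0.3151 = 10 / 0.2435 = 41.06
S₃ = 41.06 × 0.0872^0.3151 = 41.06 × 0.4636 ≈ 19.04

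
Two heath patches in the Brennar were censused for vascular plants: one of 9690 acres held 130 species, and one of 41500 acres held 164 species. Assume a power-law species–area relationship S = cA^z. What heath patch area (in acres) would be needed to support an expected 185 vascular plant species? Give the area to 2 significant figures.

z = ln(164/130) / ln(41500/9690) = 0.2323 / 1.4546 = 0.1597
c = 130 / 9690^0.1597 = 130 / 4.332 = 30.01
A = (185/30.01)^(1/0.1597) ⇒ ln A = ln(6.165)/0.1597 = 11.3878
A = e^11.3878 ≈ 88240 acres

88000 acres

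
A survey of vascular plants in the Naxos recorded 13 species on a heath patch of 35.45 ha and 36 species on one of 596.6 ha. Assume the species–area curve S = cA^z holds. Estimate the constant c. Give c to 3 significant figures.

z = ln(S₂/S₁) / ln(A₂/A₁) = ln(36/13) / ln(596.6/35.45) = 1.0186 / 2.8231 = 0.3608
c = S₁ / A₁^z = 13 / 35.45^0.3608 = 13 / 3.623 = 3.588

3.59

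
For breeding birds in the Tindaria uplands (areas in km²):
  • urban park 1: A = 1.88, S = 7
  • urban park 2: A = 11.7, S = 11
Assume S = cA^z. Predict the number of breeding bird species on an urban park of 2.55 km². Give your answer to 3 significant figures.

z = ln(11/7) / ln(11.7/1.88) = 0.4520 / 1.8283 = 0.2472
c = 7 / 1.88^0.2472 = 7 / 1.169 = 5.989
S₃ = 5.989 × 2.55^0.2472 = 5.989 × 1.26 ≈ 7.548

7.55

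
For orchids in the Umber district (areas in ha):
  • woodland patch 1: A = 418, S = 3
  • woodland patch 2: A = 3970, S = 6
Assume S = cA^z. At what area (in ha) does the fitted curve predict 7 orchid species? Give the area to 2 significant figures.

z = ln(6/3) / ln(3970/418) = 0.6931 / 2.2510 = 0.3079
c = 3 / 418^0.3079 = 3 / 6.414 = 0.4677
A = (7/0.4677)^(1/0.3079) ⇒ ln A = ln(14.97)/0.3079 = 8.7871
A = e^8.7871 ≈ 6549 ha

6500 ha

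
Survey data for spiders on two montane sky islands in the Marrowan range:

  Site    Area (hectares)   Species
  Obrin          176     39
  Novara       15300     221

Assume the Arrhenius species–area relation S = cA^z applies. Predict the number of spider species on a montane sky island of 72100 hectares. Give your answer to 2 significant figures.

z = ln(221/39) / ln(15300/176) = 1.7346 / 4.4651 = 0.3885
c = 39 / 176^0.3885 = 39 / 7.453 = 5.233
S₃ = 5.233 × 72100^0.3885 = 5.233 × 77.13 ≈ 403.6

400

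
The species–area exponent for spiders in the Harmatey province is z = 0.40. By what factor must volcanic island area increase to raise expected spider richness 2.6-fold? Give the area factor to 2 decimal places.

10.90

(A₂/A₁)^0.4 = 2.6, so A₂/A₁ = 2.6^(1/0.4) = 2.6^2.5
ln(A₂/A₁) = ln 2.6 / 0.4 = 0.9555 / 0.4 = 2.3888
A₂/A₁ = e^2.3888 ≈ 10.9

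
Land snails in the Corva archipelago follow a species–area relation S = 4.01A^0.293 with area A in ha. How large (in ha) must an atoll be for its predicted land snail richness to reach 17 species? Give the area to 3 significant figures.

138 ha

17 = 4.01 × A^0.293  ⇒  A^0.293 = 17/4.01 = 4.239
ln A = ln(4.239) / 0.293 = 1.4444 / 0.293 = 4.9298
A = e^4.9298 ≈ 138.3 ha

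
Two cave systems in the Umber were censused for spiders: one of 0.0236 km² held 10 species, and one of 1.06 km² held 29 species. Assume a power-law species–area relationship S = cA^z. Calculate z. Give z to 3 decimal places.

0.280

Taking logs: ln S = ln c + z ln A, so z = (ln S₂ − ln S₁)/(ln A₂ − ln A₁).
z = ln(29/10) / ln(1.06/0.0236) = ln(2.9) / ln(44.92) = 1.0647 / 3.8048 = 0.2798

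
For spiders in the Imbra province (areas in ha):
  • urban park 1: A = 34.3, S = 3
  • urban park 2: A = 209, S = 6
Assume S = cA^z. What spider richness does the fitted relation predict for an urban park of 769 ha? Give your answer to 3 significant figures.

z = ln(6/3) / ln(209/34.3) = 0.6931 / 1.8072 = 0.3835
c = 3 / 34.3^0.3835 = 3 / 3.88 = 0.7731
S₃ = 0.7731 × 769^0.3835 = 0.7731 × 12.79 ≈ 9.889

9.89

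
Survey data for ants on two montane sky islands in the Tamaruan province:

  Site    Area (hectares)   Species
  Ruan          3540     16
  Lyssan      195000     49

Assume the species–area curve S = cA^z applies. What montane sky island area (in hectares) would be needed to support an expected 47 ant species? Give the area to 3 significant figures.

z = ln(49/16) / ln(195000/3540) = 1.1192 / 4.0089 = 0.2792
c = 16 / 3540^0.2792 = 16 / 9.791 = 1.634
A = (47/1.634)^(1/0.2792) ⇒ ln A = ln(28.76)/0.2792 = 12.0315
A = e^12.0315 ≈ 167962 hectares

168000 hectares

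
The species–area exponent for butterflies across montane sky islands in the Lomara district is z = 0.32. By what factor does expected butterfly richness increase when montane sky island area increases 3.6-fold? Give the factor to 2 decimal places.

S₂/S₁ = (A₂/A₁)^z = 3.6^0.32
ln(S₂/S₁) = 0.32 × ln 3.6 = 0.32 × 1.2809 = 0.4099
S₂/S₁ = e^0.4099 ≈ 1.507

1.51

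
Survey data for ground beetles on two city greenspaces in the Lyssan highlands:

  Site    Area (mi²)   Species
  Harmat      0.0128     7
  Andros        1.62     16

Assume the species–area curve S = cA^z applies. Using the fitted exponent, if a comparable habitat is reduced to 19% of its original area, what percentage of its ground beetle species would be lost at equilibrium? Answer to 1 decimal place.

z = ln(16/7) / ln(1.62/0.0128) = 0.8267 / 4.8407 = 0.1708
S_new/S_old = (A_new/A_old)^z = 0.19^0.1708 = exp(0.1708 × -1.6607) = 0.7531
Fraction lost = 1 − 0.7531 = 0.2469

24.7%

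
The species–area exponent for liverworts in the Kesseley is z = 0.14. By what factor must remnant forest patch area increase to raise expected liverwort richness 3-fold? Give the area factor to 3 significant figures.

(A₂/A₁)^0.14 = 3, so A₂/A₁ = 3^(1/0.14) = 3^7.143
ln(A₂/A₁) = ln 3 / 0.14 = 1.0986 / 0.14 = 7.8472
A₂/A₁ = e^7.8472 ≈ 2559

2560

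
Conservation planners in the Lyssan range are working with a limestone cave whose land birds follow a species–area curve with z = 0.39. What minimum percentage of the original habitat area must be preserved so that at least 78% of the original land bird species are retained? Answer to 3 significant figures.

Need (A_new/A_old)^0.39 = 0.78, so A_new/A_old = 0.78^(1/0.39) = 0.78^2.564
ln(A_new/A_old) = ln 0.78 / 0.39 = -0.2485 / 0.39 = -0.6371
A_new/A_old = e^-0.6371 ≈ 0.5288

52.9%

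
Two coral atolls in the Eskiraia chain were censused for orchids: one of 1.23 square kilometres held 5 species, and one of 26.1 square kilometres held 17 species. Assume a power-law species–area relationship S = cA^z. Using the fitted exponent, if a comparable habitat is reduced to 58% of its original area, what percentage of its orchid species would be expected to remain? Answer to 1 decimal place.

z = ln(17/5) / ln(26.1/1.23) = 1.2238 / 3.0549 = 0.4006
S_new/S_old = (A_new/A_old)^z = 0.58^0.4006 = exp(0.4006 × -0.5447) = 0.804

80.4%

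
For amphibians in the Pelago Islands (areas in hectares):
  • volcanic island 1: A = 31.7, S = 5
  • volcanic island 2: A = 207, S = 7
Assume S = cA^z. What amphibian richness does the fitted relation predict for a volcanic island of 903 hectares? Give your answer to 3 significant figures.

z = ln(7/5) / ln(207/31.7) = 0.3365 / 1.8764 = 0.1793
c = 5 / 31.7^0.1793 = 5 / 1.859 = 2.69
S₃ = 2.69 × 903^0.1793 = 2.69 × 3.388 ≈ 9.116

9.12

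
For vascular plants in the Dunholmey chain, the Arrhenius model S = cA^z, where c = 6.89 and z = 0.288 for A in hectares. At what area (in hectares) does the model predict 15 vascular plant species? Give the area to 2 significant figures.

15 = 6.89 × A^0.288  ⇒  A^0.288 = 15/6.89 = 2.177
ln A = ln(2.177) / 0.288 = 0.7780 / 0.288 = 2.7013
A = e^2.7013 ≈ 14.9 hectares

15 hectares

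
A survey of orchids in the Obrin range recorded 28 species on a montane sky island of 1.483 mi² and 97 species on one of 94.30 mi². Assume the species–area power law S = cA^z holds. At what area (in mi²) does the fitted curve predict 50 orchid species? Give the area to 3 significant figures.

z = ln(97/28) / ln(94.3/1.483) = 1.2425 / 4.1524 = 0.2992
c = 28 / 1.483^0.2992 = 28 / 1.125 = 24.89
A = (50/24.89)^(1/0.2992) ⇒ ln A = ln(2.009)/0.2992 = 2.3318
A = e^2.3318 ≈ 10.3 mi²

10.3 mi²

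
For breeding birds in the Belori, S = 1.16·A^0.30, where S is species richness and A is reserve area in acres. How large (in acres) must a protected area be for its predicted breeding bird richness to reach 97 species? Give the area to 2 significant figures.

2600000 acres

97 = 1.16 × A^0.3  ⇒  A^0.3 = 97/1.16 = 83.62
ln A = ln(83.62) / 0.3 = 4.4263 / 0.3 = 14.7543
A = e^14.7543 ≈ 2556893 acres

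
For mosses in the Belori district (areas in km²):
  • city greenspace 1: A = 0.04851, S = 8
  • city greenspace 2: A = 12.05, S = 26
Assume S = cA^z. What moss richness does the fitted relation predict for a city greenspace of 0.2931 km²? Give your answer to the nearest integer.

12

z = ln(26/8) / ln(12.05/0.04851) = 1.1787 / 5.5150 = 0.2137
c = 8 / 0.04851^0.2137 = 8 / 0.5238 = 15.27
S₃ = 15.27 × 0.2931^0.2137 = 15.27 × 0.7693 ≈ 11.75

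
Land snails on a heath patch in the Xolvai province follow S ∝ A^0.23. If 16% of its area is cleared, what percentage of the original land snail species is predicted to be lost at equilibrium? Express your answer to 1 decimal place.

S_new/S_old = (A_new/A_old)^z = 0.84^0.23
= exp(0.23 × ln 0.84) = exp(0.23 × -0.1744) = exp(-0.0401) ≈ 0.9607
Fraction lost = 1 − 0.9607 = 0.03931

3.9%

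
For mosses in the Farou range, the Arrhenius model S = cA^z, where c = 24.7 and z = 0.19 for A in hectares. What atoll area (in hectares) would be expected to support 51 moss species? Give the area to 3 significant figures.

45.4 hectares

51 = 24.7 × A^0.19  ⇒  A^0.19 = 51/24.7 = 2.065
ln A = ln(2.065) / 0.19 = 0.7250 / 0.19 = 3.8159
A = e^3.8159 ≈ 45.42 hectares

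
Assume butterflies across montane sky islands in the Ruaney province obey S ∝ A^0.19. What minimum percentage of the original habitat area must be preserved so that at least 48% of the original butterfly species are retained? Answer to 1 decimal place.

2.1%

Need (A_new/A_old)^0.19 = 0.48, so A_new/A_old = 0.48^(1/0.19) = 0.48^5.263
ln(A_new/A_old) = ln 0.48 / 0.19 = -0.7340 / 0.19 = -3.8630
A_new/A_old = e^-3.8630 ≈ 0.021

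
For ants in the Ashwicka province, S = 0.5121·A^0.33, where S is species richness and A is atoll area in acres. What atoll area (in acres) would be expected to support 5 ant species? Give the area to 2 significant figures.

5 = 0.5121 × A^0.33  ⇒  A^0.33 = 5/0.5121 = 9.764
ln A = ln(9.764) / 0.33 = 2.2787 / 0.33 = 6.9051
A = e^6.9051 ≈ 997.3 acres

1000 acres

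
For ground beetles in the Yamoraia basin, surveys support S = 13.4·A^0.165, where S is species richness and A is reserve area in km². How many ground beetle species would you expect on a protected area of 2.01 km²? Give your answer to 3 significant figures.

S = 13.4 × 2.01^0.165
ln S = ln 13.4 + 0.165 × ln 2.01 = 2.5953 + 0.165 × 0.6981 = 2.7104
S = e^2.7104 ≈ 15.04

15.0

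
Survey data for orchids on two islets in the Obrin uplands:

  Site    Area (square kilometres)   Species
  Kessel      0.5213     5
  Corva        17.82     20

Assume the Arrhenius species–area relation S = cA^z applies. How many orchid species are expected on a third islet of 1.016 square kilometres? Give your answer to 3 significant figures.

6.50

z = ln(20/5) / ln(17.82/0.5213) = 1.3863 / 3.5318 = 0.3925
c = 5 / 0.5213^0.3925 = 5 / 0.7744 = 6.457
S₃ = 6.457 × 1.016^0.3925 = 6.457 × 1.006 ≈ 6.497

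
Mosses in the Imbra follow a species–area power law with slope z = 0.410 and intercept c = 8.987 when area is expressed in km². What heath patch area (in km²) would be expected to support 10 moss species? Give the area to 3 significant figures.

10 = 8.987 × A^0.41  ⇒  A^0.41 = 10/8.987 = 1.113
ln A = ln(1.113) / 0.41 = 0.1068 / 0.41 = 0.2605
A = e^0.2605 ≈ 1.298 km²

1.30 km²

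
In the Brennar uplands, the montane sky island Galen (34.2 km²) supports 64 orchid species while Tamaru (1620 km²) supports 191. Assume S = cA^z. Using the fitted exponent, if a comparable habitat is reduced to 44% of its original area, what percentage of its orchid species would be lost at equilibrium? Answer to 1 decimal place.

z = ln(191/64) / ln(1620/34.2) = 1.0934 / 3.8580 = 0.2834
S_new/S_old = (A_new/A_old)^z = 0.44^0.2834 = exp(0.2834 × -0.8210) = 0.7924
Fraction lost = 1 − 0.7924 = 0.2076

20.8%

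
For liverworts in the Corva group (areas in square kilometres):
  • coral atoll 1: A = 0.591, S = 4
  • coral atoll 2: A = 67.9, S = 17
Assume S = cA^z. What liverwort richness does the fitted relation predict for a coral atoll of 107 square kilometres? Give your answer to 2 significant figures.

20

z = ln(17/4) / ln(67.9/0.591) = 1.4469 / 4.7440 = 0.3050
c = 4 / 0.591^0.3050 = 4 / 0.8518 = 4.696
S₃ = 4.696 × 107^0.3050 = 4.696 × 4.159 ≈ 19.53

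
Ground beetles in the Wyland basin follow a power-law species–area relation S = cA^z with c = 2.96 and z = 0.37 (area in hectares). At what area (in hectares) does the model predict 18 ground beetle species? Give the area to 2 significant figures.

130 hectares

18 = 2.96 × A^0.37  ⇒  A^0.37 = 18/2.96 = 6.081
ln A = ln(6.081) / 0.37 = 1.8052 / 0.37 = 4.8789
A = e^4.8789 ≈ 131.5 hectares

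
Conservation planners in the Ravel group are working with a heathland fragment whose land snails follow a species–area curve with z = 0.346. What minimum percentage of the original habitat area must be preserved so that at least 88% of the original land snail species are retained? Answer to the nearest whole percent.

69%

Need (A_new/A_old)^0.346 = 0.88, so A_new/A_old = 0.88^(1/0.346) = 0.88^2.89
ln(A_new/A_old) = ln 0.88 / 0.346 = -0.1278 / 0.346 = -0.3695
A_new/A_old = e^-0.3695 ≈ 0.6911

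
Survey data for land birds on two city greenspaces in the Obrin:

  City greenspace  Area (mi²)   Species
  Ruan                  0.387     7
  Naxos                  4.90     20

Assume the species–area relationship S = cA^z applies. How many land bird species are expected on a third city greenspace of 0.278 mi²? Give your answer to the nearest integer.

z = ln(20/7) / ln(4.9/0.387) = 1.0498 / 2.5386 = 0.4135
c = 7 / 0.387^0.4135 = 7 / 0.6753 = 10.37
S₃ = 10.37 × 0.278^0.4135 = 10.37 × 0.589 ≈ 6.105

6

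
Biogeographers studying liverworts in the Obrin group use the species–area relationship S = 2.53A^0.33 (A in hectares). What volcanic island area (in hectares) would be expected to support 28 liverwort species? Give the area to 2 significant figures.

28 = 2.53 × A^0.33  ⇒  A^0.33 = 28/2.53 = 11.07
ln A = ln(11.07) / 0.33 = 2.4040 / 0.33 = 7.2848
A = e^7.2848 ≈ 1458 hectares

1500 hectares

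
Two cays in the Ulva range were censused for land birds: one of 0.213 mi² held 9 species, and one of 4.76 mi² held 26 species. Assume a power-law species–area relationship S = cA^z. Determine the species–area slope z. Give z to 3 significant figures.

0.341

Taking logs: ln S = ln c + z ln A, so z = (ln S₂ − ln S₁)/(ln A₂ − ln A₁).
z = ln(26/9) / ln(4.76/0.213) = ln(2.889) / ln(22.35) = 1.0609 / 3.1067 = 0.3415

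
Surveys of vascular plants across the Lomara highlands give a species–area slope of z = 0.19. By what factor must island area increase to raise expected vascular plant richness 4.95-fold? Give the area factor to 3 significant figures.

(A₂/A₁)^0.19 = 4.95, so A₂/A₁ = 4.95^(1/0.19) = 4.95^5.263
ln(A₂/A₁) = ln 4.95 / 0.19 = 1.5994 / 0.19 = 8.4178
A₂/A₁ = e^8.4178 ≈ 4527

4530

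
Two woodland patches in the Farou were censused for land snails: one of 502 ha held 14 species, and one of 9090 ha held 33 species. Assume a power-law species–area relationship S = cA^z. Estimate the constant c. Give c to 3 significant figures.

2.22

z = ln(S₂/S₁) / ln(A₂/A₁) = ln(33/14) / ln(9090/502) = 0.8575 / 2.8963 = 0.2960
c = S₁ / A₁^z = 14 / 502^0.2960 = 14 / 6.303 = 2.221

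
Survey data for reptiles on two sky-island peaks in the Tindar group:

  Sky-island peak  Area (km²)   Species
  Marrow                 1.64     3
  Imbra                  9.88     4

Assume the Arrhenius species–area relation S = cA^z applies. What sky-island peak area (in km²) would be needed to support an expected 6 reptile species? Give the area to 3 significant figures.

124 km²

z = ln(4/3) / ln(9.88/1.64) = 0.2877 / 1.7958 = 0.1602
c = 3 / 1.64^0.1602 = 3 / 1.082 = 2.771
A = (6/2.771)^(1/0.1602) ⇒ ln A = ln(2.165)/0.1602 = 4.8216
A = e^4.8216 ≈ 124.2 km²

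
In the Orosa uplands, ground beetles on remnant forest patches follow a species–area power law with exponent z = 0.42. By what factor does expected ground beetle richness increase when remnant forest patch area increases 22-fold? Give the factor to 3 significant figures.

S₂/S₁ = (A₂/A₁)^z = 22^0.42
ln(S₂/S₁) = 0.42 × ln 22 = 0.42 × 3.0910 = 1.2982
S₂/S₁ = e^1.2982 ≈ 3.663

3.66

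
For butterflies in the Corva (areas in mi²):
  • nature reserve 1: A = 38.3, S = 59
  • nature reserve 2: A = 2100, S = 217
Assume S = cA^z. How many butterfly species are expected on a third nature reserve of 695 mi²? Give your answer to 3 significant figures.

z = ln(217/59) / ln(2100/38.3) = 1.3024 / 4.0042 = 0.3252
c = 59 / 38.3^0.3252 = 59 / 3.273 = 18.03
S₃ = 18.03 × 695^0.3252 = 18.03 × 8.401 ≈ 151.4

151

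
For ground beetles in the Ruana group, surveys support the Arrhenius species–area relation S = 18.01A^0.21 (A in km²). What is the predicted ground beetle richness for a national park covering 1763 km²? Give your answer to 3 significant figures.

86.5

S = 18.01 × 1763^0.21
ln S = ln 18.01 + 0.21 × ln 1763 = 2.8909 + 0.21 × 7.4748 = 4.4606
S = e^4.4606 ≈ 86.54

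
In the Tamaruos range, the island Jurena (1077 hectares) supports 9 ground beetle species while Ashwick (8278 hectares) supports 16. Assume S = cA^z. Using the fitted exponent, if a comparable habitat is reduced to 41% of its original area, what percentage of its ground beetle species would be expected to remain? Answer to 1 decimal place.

77.8%

z = ln(16/9) / ln(8278/1077) = 0.5754 / 2.0394 = 0.2821
S_new/S_old = (A_new/A_old)^z = 0.41^0.2821 = exp(0.2821 × -0.8916) = 0.7776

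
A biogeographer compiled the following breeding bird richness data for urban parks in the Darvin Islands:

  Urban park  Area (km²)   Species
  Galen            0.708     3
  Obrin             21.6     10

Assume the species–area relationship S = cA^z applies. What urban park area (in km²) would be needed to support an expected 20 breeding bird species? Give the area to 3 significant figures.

155 km²

z = ln(10/3) / ln(21.6/0.708) = 1.2040 / 3.4180 = 0.3522
c = 3 / 0.708^0.3522 = 3 / 0.8855 = 3.388
A = (20/3.388)^(1/0.3522) ⇒ ln A = ln(5.903)/0.3522 = 5.0405
A = e^5.0405 ≈ 154.5 km²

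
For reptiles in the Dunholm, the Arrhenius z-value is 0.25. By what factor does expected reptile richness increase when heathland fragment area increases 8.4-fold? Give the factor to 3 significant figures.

1.70

S₂/S₁ = (A₂/A₁)^z = 8.4^0.25
ln(S₂/S₁) = 0.25 × ln 8.4 = 0.25 × 2.1282 = 0.5321
S₂/S₁ = e^0.5321 ≈ 1.702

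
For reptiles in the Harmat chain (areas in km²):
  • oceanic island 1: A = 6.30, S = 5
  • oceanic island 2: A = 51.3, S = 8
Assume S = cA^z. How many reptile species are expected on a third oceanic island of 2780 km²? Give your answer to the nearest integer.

z = ln(8/5) / ln(51.3/6.3) = 0.4700 / 2.0971 = 0.2241
c = 5 / 6.3^0.2241 = 5 / 1.511 = 3.31
S₃ = 3.31 × 2780^0.2241 = 3.31 × 5.914 ≈ 19.57

20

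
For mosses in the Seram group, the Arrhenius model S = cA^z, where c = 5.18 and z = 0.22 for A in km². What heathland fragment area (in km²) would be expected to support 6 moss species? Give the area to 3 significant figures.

1.95 km²

6 = 5.18 × A^0.22  ⇒  A^0.22 = 6/5.18 = 1.158
ln A = ln(1.158) / 0.22 = 0.1470 / 0.22 = 0.6680
A = e^0.6680 ≈ 1.95 km²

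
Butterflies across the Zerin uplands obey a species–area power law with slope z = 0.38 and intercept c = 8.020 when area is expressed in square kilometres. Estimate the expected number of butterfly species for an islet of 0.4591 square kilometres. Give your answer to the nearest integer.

S = 8.02 × 0.4591^0.38
ln S = ln 8.02 + 0.38 × ln 0.4591 = 2.0819 + 0.38 × -0.7785 = 1.7861
S = e^1.7861 ≈ 5.966

6 species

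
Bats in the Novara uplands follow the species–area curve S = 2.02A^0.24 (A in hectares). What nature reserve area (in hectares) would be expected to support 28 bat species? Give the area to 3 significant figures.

28 = 2.02 × A^0.24  ⇒  A^0.24 = 28/2.02 = 13.86
ln A = ln(13.86) / 0.24 = 2.6291 / 0.24 = 10.9546
A = e^10.9546 ≈ 57217 hectares

57200 hectares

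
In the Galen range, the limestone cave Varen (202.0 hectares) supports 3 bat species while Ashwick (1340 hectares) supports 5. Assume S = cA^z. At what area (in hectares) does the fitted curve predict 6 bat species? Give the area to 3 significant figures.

2630 hectares

z = ln(5/3) / ln(1340/202) = 0.5108 / 1.8922 = 0.2700
c = 3 / 202^0.2700 = 3 / 4.192 = 0.7157
A = (6/0.7157)^(1/0.2700) ⇒ ln A = ln(8.383)/0.2700 = 7.8758
A = e^7.8758 ≈ 2633 hectares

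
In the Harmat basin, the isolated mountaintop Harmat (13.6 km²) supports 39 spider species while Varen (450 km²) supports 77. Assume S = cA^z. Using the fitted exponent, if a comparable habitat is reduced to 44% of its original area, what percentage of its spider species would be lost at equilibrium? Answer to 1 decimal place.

14.8%

z = ln(77/39) / ln(450/13.6) = 0.6802 / 3.4992 = 0.1944
S_new/S_old = (A_new/A_old)^z = 0.44^0.1944 = exp(0.1944 × -0.8210) = 0.8525
Fraction lost = 1 − 0.8525 = 0.1475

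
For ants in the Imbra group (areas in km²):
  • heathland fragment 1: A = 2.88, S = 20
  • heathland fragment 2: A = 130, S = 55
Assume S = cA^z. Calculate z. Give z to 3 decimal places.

0.266

Taking logs: ln S = ln c + z ln A, so z = (ln S₂ − ln S₁)/(ln A₂ − ln A₁).
z = ln(55/20) / ln(130/2.88) = ln(2.75) / ln(45.14) = 1.0116 / 3.8097 = 0.2655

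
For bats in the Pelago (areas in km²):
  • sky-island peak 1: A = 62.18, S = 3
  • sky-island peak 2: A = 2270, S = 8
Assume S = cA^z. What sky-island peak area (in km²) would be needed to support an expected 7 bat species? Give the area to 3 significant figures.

z = ln(8/3) / ln(2270/62.18) = 0.9808 / 3.5975 = 0.2726
c = 3 / 62.18^0.2726 = 3 / 3.083 = 0.973
A = (7/0.973)^(1/0.2726) ⇒ ln A = ln(7.195)/0.2726 = 7.2378
A = e^7.2378 ≈ 1391 km²

1390 km²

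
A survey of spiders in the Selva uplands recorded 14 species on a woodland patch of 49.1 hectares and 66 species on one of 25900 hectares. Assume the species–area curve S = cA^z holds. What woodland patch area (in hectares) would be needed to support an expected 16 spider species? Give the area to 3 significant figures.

84.2 hectares

z = ln(66/14) / ln(25900/49.1) = 1.5506 / 6.2681 = 0.2474
c = 14 / 49.1^0.2474 = 14 / 2.62 = 5.343
A = (16/5.343)^(1/0.2474) ⇒ ln A = ln(2.995)/0.2474 = 4.4336
A = e^4.4336 ≈ 84.24 hectares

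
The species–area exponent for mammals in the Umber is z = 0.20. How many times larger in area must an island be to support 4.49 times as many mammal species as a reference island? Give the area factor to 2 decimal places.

1824.87

(A₂/A₁)^0.2 = 4.49, so A₂/A₁ = 4.49^(1/0.2) = 4.49^5
ln(A₂/A₁) = ln 4.49 / 0.2 = 1.5019 / 0.2 = 7.5093
A₂/A₁ = e^7.5093 ≈ 1825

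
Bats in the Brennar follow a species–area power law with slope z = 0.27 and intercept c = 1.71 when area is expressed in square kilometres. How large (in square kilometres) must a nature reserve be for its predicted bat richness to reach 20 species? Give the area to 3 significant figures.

9030 square kilometres

20 = 1.71 × A^0.27  ⇒  A^0.27 = 20/1.71 = 11.7
ln A = ln(11.7) / 0.27 = 2.4592 / 0.27 = 9.1083
A = e^9.1083 ≈ 9030 square kilometres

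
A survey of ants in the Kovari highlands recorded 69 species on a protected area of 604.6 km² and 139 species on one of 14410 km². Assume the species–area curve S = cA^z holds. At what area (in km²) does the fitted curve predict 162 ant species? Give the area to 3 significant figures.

28800 km²

z = ln(139/69) / ln(14410/604.6) = 0.7004 / 3.1711 = 0.2209
c = 69 / 604.6^0.2209 = 69 / 4.114 = 16.77
A = (162/16.77)^(1/0.2209) ⇒ ln A = ln(9.66)/0.2209 = 10.2690
A = e^10.2690 ≈ 28825 km²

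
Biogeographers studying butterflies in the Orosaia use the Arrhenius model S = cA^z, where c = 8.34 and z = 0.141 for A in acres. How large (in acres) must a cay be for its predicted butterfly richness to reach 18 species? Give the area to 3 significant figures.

18 = 8.34 × A^0.141  ⇒  A^0.141 = 18/8.34 = 2.158
ln A = ln(2.158) / 0.141 = 0.7693 / 0.141 = 5.4561
A = e^5.4561 ≈ 234.2 acres

234 acres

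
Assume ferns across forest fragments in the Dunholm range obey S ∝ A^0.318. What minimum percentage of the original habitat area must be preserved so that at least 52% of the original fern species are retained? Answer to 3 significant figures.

12.8%

Need (A_new/A_old)^0.318 = 0.52, so A_new/A_old = 0.52^(1/0.318) = 0.52^3.145
ln(A_new/A_old) = ln 0.52 / 0.318 = -0.6539 / 0.318 = -2.0564
A_new/A_old = e^-2.0564 ≈ 0.1279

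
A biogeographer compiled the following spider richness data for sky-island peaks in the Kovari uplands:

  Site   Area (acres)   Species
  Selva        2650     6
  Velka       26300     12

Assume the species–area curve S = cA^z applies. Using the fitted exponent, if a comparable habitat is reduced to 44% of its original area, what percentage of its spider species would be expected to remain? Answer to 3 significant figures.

z = ln(12/6) / ln(26300/2650) = 0.6931 / 2.2950 = 0.3020
S_new/S_old = (A_new/A_old)^z = 0.44^0.3020 = exp(0.3020 × -0.8210) = 0.7804

78.0%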